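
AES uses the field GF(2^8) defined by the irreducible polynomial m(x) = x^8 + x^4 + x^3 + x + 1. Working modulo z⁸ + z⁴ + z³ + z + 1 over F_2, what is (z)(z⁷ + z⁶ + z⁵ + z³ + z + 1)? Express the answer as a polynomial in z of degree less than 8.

z^7 + z^6 + z^3 + z^2 + 1

Multiply in F_2[z]: (z)·(z⁷ + z⁶ + z⁵ + z³ + z + 1) = z⁸ + z⁷ + z⁶ + z⁴ + z² + z.
Reduce using z⁸ ≡ z⁴ + z³ + z + 1 (mod z⁸ + z⁴ + z³ + z + 1).
Reduced: z⁷ + z⁶ + z³ + z² + 1.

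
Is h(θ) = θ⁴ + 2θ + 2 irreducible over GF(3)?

Check for roots in GF(3): h(0) = 2; h(1) = 2; h(2) = 1.
No roots, so no linear factors.
Monic irreducibles of degree 2 over GF(3): θ² + 1, θ² + θ + 2, θ² + 2θ + 2.
None of them divide h (all give nonzero remainder).
No irreducible factor of degree ≤ 2 exists, so h is irreducible over GF(3).

Yes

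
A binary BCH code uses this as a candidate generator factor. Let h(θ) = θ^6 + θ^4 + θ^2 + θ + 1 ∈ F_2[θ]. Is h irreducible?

Yes

Check for roots in F_2: h(0) = 1; h(1) = 1.
No roots, so no linear factors.
Monic irreducibles of degree 2 over GF(2): θ^2 + θ + 1.
None of them divide h (all give nonzero remainder).
Monic irreducibles of degree 3 over GF(2): θ^3 + θ + 1, θ^3 + θ^2 + 1.
None of them divide h (all give nonzero remainder).
No irreducible factor of degree ≤ 3 exists, so h is irreducible over GF(2).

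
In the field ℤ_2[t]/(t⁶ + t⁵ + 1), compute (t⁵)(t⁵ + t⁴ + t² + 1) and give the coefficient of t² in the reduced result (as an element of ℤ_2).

0

Multiply in ℤ_2[t]: (t⁵)·(t⁵ + t⁴ + t² + 1) = t¹⁰ + t⁹ + t⁷ + t⁵.
Reduce using t⁶ ≡ t⁵ + 1 (mod t⁶ + t⁵ + 1).
Reduced: t⁴ + t + 1.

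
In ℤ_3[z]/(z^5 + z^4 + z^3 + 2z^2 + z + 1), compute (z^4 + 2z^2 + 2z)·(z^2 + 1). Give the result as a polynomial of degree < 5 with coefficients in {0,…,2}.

Multiply in ℤ_3[z]: (z^4 + 2z^2 + 2z)·(z^2 + 1) = z^6 + 2z^3 + 2z^2 + 2z.
Reduce using z^5 ≡ 2z^4 + 2z^3 + z^2 + 2z + 2 (mod z^5 + z^4 + z^3 + 2z^2 + z + 1).
Reduced: z^3 + 2z + 1.

z^3 + 2z + 1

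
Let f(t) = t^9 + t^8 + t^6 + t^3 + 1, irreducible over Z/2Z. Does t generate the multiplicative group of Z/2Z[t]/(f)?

No

|GF(2^9)^×| = 2^9 − 1 = 511. Prime factorization: 511 = 7·73.
f is primitive ⇔ t has order 511 in GF(2)[t]/(f), i.e. t^(511/q) ≠ 1 for each prime q | 511.
t^(73) mod f = 1
t^(7) mod f = t^7.
Since t^(73) = 1, the order of t divides 73 < 511; not primitive.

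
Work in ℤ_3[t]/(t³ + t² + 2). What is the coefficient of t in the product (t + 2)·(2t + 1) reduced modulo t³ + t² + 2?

2

Multiply in ℤ_3[t]: (t + 2)·(2t + 1) = 2t² + 2t + 2.
Reduced: 2t² + 2t + 2.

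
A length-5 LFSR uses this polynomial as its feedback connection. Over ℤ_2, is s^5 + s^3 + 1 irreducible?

Write g(s) = s^5 + s^3 + 1.
Check for roots in ℤ_2: g(0) = 1; g(1) = 1.
No roots, so no linear factors.
Monic irreducibles of degree 2 over GF(2): s^2 + s + 1.
None of them divide g (all give nonzero remainder).
No irreducible factor of degree ≤ 2 exists, so g is irreducible over GF(2).

Yes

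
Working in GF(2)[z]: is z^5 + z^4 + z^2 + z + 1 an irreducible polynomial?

Yes

Write h(z) = z^5 + z^4 + z^2 + z + 1.
Check for roots in GF(2): h(0) = 1; h(1) = 1.
No roots, so no linear factors.
Monic irreducibles of degree 2 over GF(2): z^2 + z + 1.
None of them divide h (all give nonzero remainder).
No irreducible factor of degree ≤ 2 exists, so h is irreducible over GF(2).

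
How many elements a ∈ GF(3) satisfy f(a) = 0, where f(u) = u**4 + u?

Evaluate at each of the 3 elements of GF(3):
f(0) = 0 → root; f(1) = 2; f(2) = 0 → root.
Roots: {0, 2}.

2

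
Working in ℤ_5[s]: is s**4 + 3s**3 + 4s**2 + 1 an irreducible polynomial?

Yes

Write h(s) = s**4 + 3s**3 + 4s**2 + 1.
Check for roots in ℤ_5: h(0) = 1; h(1) = 4; h(2) = 2; h(3) = 4; h(4) = 3.
No roots, so no linear factors.
Degree-2 irreducible divisors: test the 10 monic irreducibles of degree 2 over GF(5).
None of them divide h (all give nonzero remainder).
No irreducible factor of degree ≤ 2 exists, so h is irreducible over GF(5).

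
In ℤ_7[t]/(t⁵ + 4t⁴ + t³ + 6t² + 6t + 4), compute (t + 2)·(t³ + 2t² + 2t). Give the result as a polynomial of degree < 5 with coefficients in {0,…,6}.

Multiply in ℤ_7[t]: (t + 2)·(t³ + 2t² + 2t) = t⁴ + 4t³ + 6t² + 4t.
Reduced: t⁴ + 4t³ + 6t² + 4t.

t^4 + 4t^3 + 6t^2 + 4t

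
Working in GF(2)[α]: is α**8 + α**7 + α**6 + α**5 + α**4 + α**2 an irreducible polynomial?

No

Write g(α) = α**8 + α**7 + α**6 + α**5 + α**4 + α**2.
Check for roots in GF(2): g(0) = 0 → root; g(1) = 0 → root.
g(0) = 0, so (α) divides g(α); g is reducible.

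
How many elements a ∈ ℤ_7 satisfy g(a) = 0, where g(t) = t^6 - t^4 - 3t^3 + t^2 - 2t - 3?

Evaluate at each of the 7 elements of ℤ_7:
g(0) = 4; g(1) = 0 → root; g(2) = 0 → root; g(3) = 0 → root; g(4) = 6; g(5) = 0 → root; g(6) = 3.
Roots: {1, 2, 3, 5}.

4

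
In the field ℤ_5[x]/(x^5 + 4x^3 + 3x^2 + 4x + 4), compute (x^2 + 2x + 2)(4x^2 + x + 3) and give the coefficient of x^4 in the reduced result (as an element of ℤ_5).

4

Multiply in ℤ_5[x]: (x^2 + 2x + 2)·(4x^2 + x + 3) = 4x^4 + 4x^3 + 3x^2 + 3x + 1.
Reduced: 4x^4 + 4x^3 + 3x^2 + 3x + 1.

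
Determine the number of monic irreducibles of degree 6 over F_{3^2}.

The number of monic irreducibles of degree 6 over GF(9) is (1/6)·Σ_{d∣6} μ(6/d) 9^d.
Divisors of 6: 1, 2, 3, 6; μ(6/d) for each: 1, -1, -1, 1.
Σ = 9^1 − 9^2 − 9^3 + 9^6 = 530640.
N = 530640/6 = 88440.

88440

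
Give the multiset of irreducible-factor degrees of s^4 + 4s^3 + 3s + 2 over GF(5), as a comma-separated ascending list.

Write g(s) = s^4 + 4s^3 + 3s + 2.
Roots in GF(5): g(0) = 2; g(1) = 0 → root; g(2) = 1; g(3) = 0 → root; g(4) = 1.
Linear factors from roots: (s + 4), (s + 2).
Complete factorization: g(s) = (s + 2)·(s + 4)·(s^2 + 3s + 4).
Factor degrees with multiplicity: 1 + 1 + 2 = 4.

1, 1, 2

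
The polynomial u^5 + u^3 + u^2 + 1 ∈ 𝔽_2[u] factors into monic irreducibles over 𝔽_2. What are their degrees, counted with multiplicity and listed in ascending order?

Write g(u) = u^5 + u^3 + u^2 + 1.
Roots in 𝔽_2: g(0) = 1; g(1) = 0 → root.
Linear factors from roots: (u + 1).
Complete factorization: g(u) = (u + 1)^3·(u^2 + u + 1).
Factor degrees with multiplicity: 1 + 1 + 1 + 2 = 5.

1, 1, 1, 2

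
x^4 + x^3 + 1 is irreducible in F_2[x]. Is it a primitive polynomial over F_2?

Yes

Write f(x) = x^4 + x^3 + 1.
|GF(2^4)^×| = 2^4 − 1 = 15. Prime factorization: 15 = 3·5.
f is primitive ⇔ x has order 15 in GF(2)[x]/(f), i.e. x^(15/q) ≠ 1 for each prime q | 15.
x^(5) mod f = x^3 + x + 1.
x^(3) mod f = x^3.
None equal 1, so x has full order 15; f is primitive.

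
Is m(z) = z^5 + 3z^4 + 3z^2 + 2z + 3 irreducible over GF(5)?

Check for roots in GF(5): m(0) = 3; m(1) = 2; m(2) = 4; m(3) = 2; m(4) = 1.
No roots, so no linear factors.
Degree-2 irreducible divisors: test the 10 monic irreducibles of degree 2 over GF(5).
None of them divide m (all give nonzero remainder).
No irreducible factor of degree ≤ 2 exists, so m is irreducible over GF(5).

Yes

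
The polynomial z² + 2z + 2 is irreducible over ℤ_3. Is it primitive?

Write f(z) = z² + 2z + 2.
|GF(3^2)^×| = 3^2 − 1 = 8. Prime factorization: 8 = 2^3.
f is primitive ⇔ z has order 8 in GF(3)[z]/(f), i.e. z^(8/q) ≠ 1 for each prime q | 8.
z^(4) mod f = 2.
None equal 1, so z has full order 8; f is primitive.

Yes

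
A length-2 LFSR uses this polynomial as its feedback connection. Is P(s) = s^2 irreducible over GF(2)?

Check for roots in GF(2): P(0) = 0 → root; P(1) = 1.
P(0) = 0, so (s) divides P(s); P is reducible.

No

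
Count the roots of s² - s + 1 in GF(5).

Write g(s) = s² - s + 1.
Evaluate at each of the 5 elements of GF(5):
g(0) = 1; g(1) = 1; g(2) = 3; g(3) = 2; g(4) = 3.
No element is a root.

0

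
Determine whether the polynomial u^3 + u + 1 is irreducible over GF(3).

No

Write f(u) = u^3 + u + 1.
Check for roots in GF(3): f(0) = 1; f(1) = 0 → root; f(2) = 2.
f(1) = 0, so (u − 1) divides f(u); f is reducible.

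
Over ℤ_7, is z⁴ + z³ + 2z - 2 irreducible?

Write m(z) = z⁴ + z³ + 2z - 2.
Check for roots in ℤ_7: m(0) = 5; m(1) = 2; m(2) = 5; m(3) = 0 → root; m(4) = 4; m(5) = 2; m(6) = 3.
m(3) = 0, so (z − 3) divides m(z); m is reducible.

No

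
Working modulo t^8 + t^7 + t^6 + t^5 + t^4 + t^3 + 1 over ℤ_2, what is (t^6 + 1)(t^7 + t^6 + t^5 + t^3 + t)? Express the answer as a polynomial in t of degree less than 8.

Multiply in ℤ_2[t]: (t^6 + 1)·(t^7 + t^6 + t^5 + t^3 + t) = t^13 + t^12 + t^11 + t^9 + t^6 + t^5 + t^3 + t.
Reduce using t^8 ≡ t^7 + t^6 + t^5 + t^4 + t^3 + 1 (mod t^8 + t^7 + t^6 + t^5 + t^4 + t^3 + 1).
Reduced: t^7 + t^5 + t^2 + 1.

t^7 + t^5 + t^2 + 1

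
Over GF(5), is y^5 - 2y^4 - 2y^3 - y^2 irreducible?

No

Write P(y) = y^5 - 2y^4 - 2y^3 - y^2.
Check for roots in GF(5): P(0) = 0 → root; P(1) = 1; P(2) = 0 → root; P(3) = 3; P(4) = 3.
P(0) = 0, so (y) divides P(y); P is reducible.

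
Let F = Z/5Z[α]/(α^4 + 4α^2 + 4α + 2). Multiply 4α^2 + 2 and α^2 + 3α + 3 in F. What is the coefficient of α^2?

3

Multiply in Z/5Z[α]: (4α^2 + 2)·(α^2 + 3α + 3) = 4α^4 + 2α^3 + 4α^2 + α + 1.
Reduce using α^4 ≡ α^2 + α + 3 (mod α^4 + 4α^2 + 4α + 2).
Reduced: 2α^3 + 3α^2 + 3.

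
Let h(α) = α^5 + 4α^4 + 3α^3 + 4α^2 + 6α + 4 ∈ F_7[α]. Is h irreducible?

Check for roots in F_7: h(0) = 4; h(1) = 1; h(2) = 5; h(3) = 6; h(4) = 1; h(5) = 2; h(6) = 2.
No roots, so no linear factors.
Degree-2 irreducible divisors: test the 21 monic irreducibles of degree 2 over GF(7).
None of them divide h (all give nonzero remainder).
No irreducible factor of degree ≤ 2 exists, so h is irreducible over GF(7).

Yes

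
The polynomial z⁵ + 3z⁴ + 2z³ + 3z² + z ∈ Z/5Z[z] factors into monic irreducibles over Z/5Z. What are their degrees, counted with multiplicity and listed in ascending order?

1, 1, 1, 1, 1

Write g(z) = z⁵ + 3z⁴ + 2z³ + 3z² + z.
Roots in Z/5Z: g(0) = 0 → root; g(1) = 0 → root; g(2) = 0 → root; g(3) = 0 → root; g(4) = 2.
Linear factors from roots: (z), (z + 4), (z + 3), (z + 2).
Complete factorization: g(z) = (z)·(z + 2)·(z + 3)·(z + 4)^2.
Factor degrees with multiplicity: 1 + 1 + 1 + 1 + 1 = 5.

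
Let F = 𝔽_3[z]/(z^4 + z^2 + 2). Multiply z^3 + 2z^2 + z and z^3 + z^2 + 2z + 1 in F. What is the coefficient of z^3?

0

Multiply in 𝔽_3[z]: (z^3 + 2z^2 + z)·(z^3 + z^2 + 2z + 1) = z^6 + 2z^4 + z^2 + z.
Reduce using z^4 ≡ 2z^2 + 1 (mod z^4 + z^2 + 2).
Reduced: z^2 + z + 1.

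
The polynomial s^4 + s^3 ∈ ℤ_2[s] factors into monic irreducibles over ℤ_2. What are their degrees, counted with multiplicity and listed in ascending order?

1, 1, 1, 1

Write f(s) = s^4 + s^3.
Roots in ℤ_2: f(0) = 0 → root; f(1) = 0 → root.
Linear factors from roots: (s), (s + 1).
Complete factorization: f(s) = (s + 1)·(s)^3.
Factor degrees with multiplicity: 1 + 1 + 1 + 1 = 4.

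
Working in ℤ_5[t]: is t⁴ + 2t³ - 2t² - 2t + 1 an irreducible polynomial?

Write f(t) = t⁴ + 2t³ - 2t² - 2t + 1.
Check for roots in ℤ_5: f(0) = 1; f(1) = 0 → root; f(2) = 1; f(3) = 2; f(4) = 0 → root.
f(1) = 0, so (t − 1) divides f(t); f is reducible.

No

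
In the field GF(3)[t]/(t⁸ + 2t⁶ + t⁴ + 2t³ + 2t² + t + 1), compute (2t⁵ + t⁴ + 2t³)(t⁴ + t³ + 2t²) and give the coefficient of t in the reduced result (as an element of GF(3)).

1

Multiply in GF(3)[t]: (2t⁵ + t⁴ + 2t³)·(t⁴ + t³ + 2t²) = 2t⁹ + t⁷ + t⁶ + t⁵.
Reduce using t⁸ ≡ t⁶ + 2t⁴ + t³ + t² + 2t + 2 (mod t⁸ + 2t⁶ + t⁴ + 2t³ + 2t² + t + 1).
Reduced: t⁶ + 2t⁵ + 2t⁴ + 2t³ + t² + t.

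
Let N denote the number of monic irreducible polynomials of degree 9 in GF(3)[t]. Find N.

By the necklace-counting formula, N_3(9) = (1/9) Σ_{d|9} μ(9/d)·3^d.
Divisors of 9: 1, 3, 9; μ(9/d) for each: 0, -1, 1.
Σ = − 3^3 + 3^9 = 19656.
N = 19656/9 = 2184.

2184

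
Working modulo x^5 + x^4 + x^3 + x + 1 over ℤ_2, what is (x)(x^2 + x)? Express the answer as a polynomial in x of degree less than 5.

x^3 + x^2

Multiply in ℤ_2[x]: (x)·(x^2 + x) = x^3 + x^2.
Reduced: x^3 + x^2.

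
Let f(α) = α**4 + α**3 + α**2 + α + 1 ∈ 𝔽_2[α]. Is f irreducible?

Check for roots in 𝔽_2: f(0) = 1; f(1) = 1.
No roots, so no linear factors.
Monic irreducibles of degree 2 over GF(2): α**2 + α + 1.
None of them divide f (all give nonzero remainder).
No irreducible factor of degree ≤ 2 exists, so f is irreducible over GF(2).

Yes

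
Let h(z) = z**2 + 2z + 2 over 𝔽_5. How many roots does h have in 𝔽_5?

2

Evaluate at each of the 5 elements of 𝔽_5:
h(0) = 2; h(1) = 0 → root; h(2) = 0 → root; h(3) = 2; h(4) = 1.
Roots: {1, 2}.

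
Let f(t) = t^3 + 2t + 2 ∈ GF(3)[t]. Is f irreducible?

Check for roots in GF(3): f(0) = 2; f(1) = 2; f(2) = 2.
No roots. A degree-3 polynomial over a field with no linear factor is irreducible.

Yes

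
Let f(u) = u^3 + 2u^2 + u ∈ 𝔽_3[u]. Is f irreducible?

Check for roots in 𝔽_3: f(0) = 0 → root; f(1) = 1; f(2) = 0 → root.
f(0) = 0, so (u) divides f(u); f is reducible.

No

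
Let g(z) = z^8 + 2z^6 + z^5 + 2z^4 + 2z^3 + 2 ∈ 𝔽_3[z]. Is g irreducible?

Check for roots in 𝔽_3: g(0) = 2; g(1) = 1; g(2) = 1.
No roots, so no linear factors.
Monic irreducibles of degree 2 over GF(3): z^2 + 1, z^2 + z + 2, z^2 + 2z + 2.
None of them divide g (all give nonzero remainder).
Degree-3 irreducible divisors: test the 8 monic irreducibles of degree 3 over GF(3).
None of them divide g (all give nonzero remainder).
Degree-4 irreducible divisors: test the 18 monic irreducibles of degree 4 over GF(3).
None of them divide g (all give nonzero remainder).
No irreducible factor of degree ≤ 4 exists, so g is irreducible over GF(3).

Yes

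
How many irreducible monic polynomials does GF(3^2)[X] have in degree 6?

88440

The number of monic irreducibles of degree 6 over GF(9) is (1/6)·Σ_{d∣6} μ(6/d) 9^d.
Divisors of 6: 1, 2, 3, 6; μ(6/d) for each: 1, -1, -1, 1.
Σ = 9^1 − 9^2 − 9^3 + 9^6 = 530640.
N = 530640/6 = 88440.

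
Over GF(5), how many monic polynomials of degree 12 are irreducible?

20343700

x^(5^12) − x is the product of all monic irreducibles of degree dividing 12; Möbius inversion gives N = (1/12) Σ μ(12/d)·5^d.
Divisors of 12: 1, 2, 3, 4, 6, 12; μ(12/d) for each: 0, 1, 0, -1, -1, 1.
Σ = 5^2 − 5^4 − 5^6 + 5^12 = 244124400.
N = 244124400/12 = 20343700.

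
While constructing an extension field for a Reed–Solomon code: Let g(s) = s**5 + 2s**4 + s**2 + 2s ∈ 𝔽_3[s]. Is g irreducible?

Check for roots in 𝔽_3: g(0) = 0 → root; g(1) = 0 → root; g(2) = 0 → root.
g(0) = 0, so (s) divides g(s); g is reducible.

No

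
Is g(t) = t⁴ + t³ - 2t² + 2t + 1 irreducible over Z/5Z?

Yes

Check for roots in Z/5Z: g(0) = 1; g(1) = 3; g(2) = 1; g(3) = 2; g(4) = 2.
No roots, so no linear factors.
Degree-2 irreducible divisors: test the 10 monic irreducibles of degree 2 over GF(5).
None of them divide g (all give nonzero remainder).
No irreducible factor of degree ≤ 2 exists, so g is irreducible over GF(5).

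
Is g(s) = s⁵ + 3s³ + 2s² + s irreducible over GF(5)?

Check for roots in GF(5): g(0) = 0 → root; g(1) = 2; g(2) = 1; g(3) = 0 → root; g(4) = 2.
g(0) = 0, so (s) divides g(s); g is reducible.

No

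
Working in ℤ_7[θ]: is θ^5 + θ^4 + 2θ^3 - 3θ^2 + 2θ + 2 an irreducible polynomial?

Write P(θ) = θ^5 + θ^4 + 2θ^3 - 3θ^2 + 2θ + 2.
Check for roots in ℤ_7: P(0) = 2; P(1) = 5; P(2) = 2; P(3) = 2; P(4) = 5; P(5) = 3; P(6) = 2.
No roots, so no linear factors.
Degree-2 irreducible divisors: test the 21 monic irreducibles of degree 2 over GF(7).
None of them divide P (all give nonzero remainder).
No irreducible factor of degree ≤ 2 exists, so P is irreducible over GF(7).

Yes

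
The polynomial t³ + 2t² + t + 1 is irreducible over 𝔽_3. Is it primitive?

Write f(t) = t³ + 2t² + t + 1.
|GF(3^3)^×| = 3^3 − 1 = 26. Prime factorization: 26 = 2·13.
f is primitive ⇔ t has order 26 in GF(3)[t]/(f), i.e. t^(26/q) ≠ 1 for each prime q | 26.
t^(13) mod f = 2.
t^(2) mod f = t².
None equal 1, so t has full order 26; f is primitive.

Yes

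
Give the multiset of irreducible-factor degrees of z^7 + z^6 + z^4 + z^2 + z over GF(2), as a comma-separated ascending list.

1, 2, 2, 2

Write g(z) = z^7 + z^6 + z^4 + z^2 + z.
Roots in GF(2): g(0) = 0 → root; g(1) = 1.
Linear factors from roots: (z).
Complete factorization: g(z) = (z)·(z^2 + z + 1)^3.
Factor degrees with multiplicity: 1 + 2 + 2 + 2 = 7.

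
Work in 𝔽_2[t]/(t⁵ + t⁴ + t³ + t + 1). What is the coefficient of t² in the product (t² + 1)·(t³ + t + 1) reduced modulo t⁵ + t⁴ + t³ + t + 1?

Multiply in 𝔽_2[t]: (t² + 1)·(t³ + t + 1) = t⁵ + t² + t + 1.
Reduce using t⁵ ≡ t⁴ + t³ + t + 1 (mod t⁵ + t⁴ + t³ + t + 1).
Reduced: t⁴ + t³ + t².

1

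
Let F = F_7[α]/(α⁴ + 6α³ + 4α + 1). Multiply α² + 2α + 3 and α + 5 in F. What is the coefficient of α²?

Multiply in F_7[α]: (α² + 2α + 3)·(α + 5) = α³ + 6α + 1.
Reduced: α³ + 6α + 1.

0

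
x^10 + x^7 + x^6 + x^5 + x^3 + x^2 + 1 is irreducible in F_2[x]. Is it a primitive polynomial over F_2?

No

Write f(x) = x^10 + x^7 + x^6 + x^5 + x^3 + x^2 + 1.
|GF(2^10)^×| = 2^10 − 1 = 1023. Prime factorization: 1023 = 3·11·31.
f is primitive ⇔ x has order 1023 in GF(2)[x]/(f), i.e. x^(1023/q) ≠ 1 for each prime q | 1023.
x^(341) mod f = 1
x^(93) mod f = x^9 + x^7 + x^6 + x^5 + x^3 + x.
x^(33) mod f = x^6 + x^5 + x^4 + x.
Since x^(341) = 1, the order of x divides 341 < 1023; not primitive.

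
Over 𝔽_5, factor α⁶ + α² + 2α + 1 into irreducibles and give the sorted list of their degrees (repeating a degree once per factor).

1, 1, 1, 3

Write g(α) = α⁶ + α² + 2α + 1.
Roots in 𝔽_5: g(0) = 1; g(1) = 0 → root; g(2) = 3; g(3) = 0 → root; g(4) = 1.
Linear factors from roots: (α + 4), (α + 2).
Complete factorization: g(α) = (α + 2)·(α + 4)^2·(α³ + 3α + 3).
Factor degrees with multiplicity: 1 + 1 + 1 + 3 = 6.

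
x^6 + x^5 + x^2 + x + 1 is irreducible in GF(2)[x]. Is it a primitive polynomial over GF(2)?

Yes

Write f(x) = x^6 + x^5 + x^2 + x + 1.
|GF(2^6)^×| = 2^6 − 1 = 63. Prime factorization: 63 = 3^2·7.
f is primitive ⇔ x has order 63 in GF(2)[x]/(f), i.e. x^(63/q) ≠ 1 for each prime q | 63.
x^(21) mod f = x^5 + x^3 + x^2.
x^(9) mod f = x^3 + x^2 + 1.
None equal 1, so x has full order 63; f is primitive.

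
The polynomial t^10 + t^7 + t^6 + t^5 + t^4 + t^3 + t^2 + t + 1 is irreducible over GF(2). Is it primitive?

Write f(t) = t^10 + t^7 + t^6 + t^5 + t^4 + t^3 + t^2 + t + 1.
|GF(2^10)^×| = 2^10 − 1 = 1023. Prime factorization: 1023 = 3·11·31.
f is primitive ⇔ t has order 1023 in GF(2)[t]/(f), i.e. t^(1023/q) ≠ 1 for each prime q | 1023.
t^(341) mod f = t^8 + t^7 + t^4 + t^3 + t^2 + t + 1.
t^(93) mod f = t^9 + t^8 + t^6 + t^4 + 1.
t^(33) mod f = t^8 + t^6 + t^4 + t^3 + t.
None equal 1, so t has full order 1023; f is primitive.

Yes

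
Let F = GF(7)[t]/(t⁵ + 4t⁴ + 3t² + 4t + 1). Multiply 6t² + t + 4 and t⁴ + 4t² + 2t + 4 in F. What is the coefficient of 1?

4

Multiply in GF(7)[t]: (6t² + t + 4)·(t⁴ + 4t² + 2t + 4) = 6t⁶ + t⁵ + 2t³ + 5t + 2.
Reduce using t⁵ ≡ 3t⁴ + 4t² + 3t + 6 (mod t⁵ + 4t⁴ + 3t² + 4t + 1).
Reduced: t⁴ + 5t³ + 3t² + 4.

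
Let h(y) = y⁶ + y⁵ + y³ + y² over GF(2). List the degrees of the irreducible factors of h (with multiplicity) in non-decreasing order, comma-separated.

Roots in GF(2): h(0) = 0 → root; h(1) = 0 → root.
Linear factors from roots: (y), (y + 1).
Complete factorization: h(y) = (y)^2·(y + 1)^2·(y² + y + 1).
Factor degrees with multiplicity: 1 + 1 + 1 + 1 + 2 = 6.

1, 1, 1, 1, 2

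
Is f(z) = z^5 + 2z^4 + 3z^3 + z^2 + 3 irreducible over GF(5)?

No

Check for roots in GF(5): f(0) = 3; f(1) = 0 → root; f(2) = 0 → root; f(3) = 3; f(4) = 2.
f(1) = 0, so (z − 1) divides f(z); f is reducible.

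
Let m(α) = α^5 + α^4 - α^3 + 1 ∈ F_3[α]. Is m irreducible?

Yes

Check for roots in F_3: m(0) = 1; m(1) = 2; m(2) = 2.
No roots, so no linear factors.
Monic irreducibles of degree 2 over GF(3): α^2 + 1, α^2 + α - 1, α^2 - α - 1.
None of them divide m (all give nonzero remainder).
No irreducible factor of degree ≤ 2 exists, so m is irreducible over GF(3).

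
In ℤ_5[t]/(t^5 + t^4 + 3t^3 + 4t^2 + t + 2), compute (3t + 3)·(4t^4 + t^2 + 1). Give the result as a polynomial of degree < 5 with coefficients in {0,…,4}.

Multiply in ℤ_5[t]: (3t + 3)·(4t^4 + t^2 + 1) = 2t^5 + 2t^4 + 3t^3 + 3t^2 + 3t + 3.
Reduce using t^5 ≡ 4t^4 + 2t^3 + t^2 + 4t + 3 (mod t^5 + t^4 + 3t^3 + 4t^2 + t + 2).
Reduced: 2t^3 + t + 4.

2t^3 + t + 4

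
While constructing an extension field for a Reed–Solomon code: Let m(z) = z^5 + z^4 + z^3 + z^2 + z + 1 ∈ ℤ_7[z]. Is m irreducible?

No

Check for roots in ℤ_7: m(0) = 1; m(1) = 6; m(2) = 0 → root; m(3) = 0 → root; m(4) = 0 → root; m(5) = 0 → root; m(6) = 0 → root.
m(2) = 0, so (z − 2) divides m(z); m is reducible.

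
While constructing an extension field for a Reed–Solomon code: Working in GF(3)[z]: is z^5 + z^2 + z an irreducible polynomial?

No

Write h(z) = z^5 + z^2 + z.
Check for roots in GF(3): h(0) = 0 → root; h(1) = 0 → root; h(2) = 2.
h(0) = 0, so (z) divides h(z); h is reducible.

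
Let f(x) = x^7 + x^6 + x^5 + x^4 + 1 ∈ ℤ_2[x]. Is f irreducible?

Yes

Check for roots in ℤ_2: f(0) = 1; f(1) = 1.
No roots, so no linear factors.
Monic irreducibles of degree 2 over GF(2): x^2 + x + 1.
None of them divide f (all give nonzero remainder).
Monic irreducibles of degree 3 over GF(2): x^3 + x + 1, x^3 + x^2 + 1.
None of them divide f (all give nonzero remainder).
No irreducible factor of degree ≤ 3 exists, so f is irreducible over GF(2).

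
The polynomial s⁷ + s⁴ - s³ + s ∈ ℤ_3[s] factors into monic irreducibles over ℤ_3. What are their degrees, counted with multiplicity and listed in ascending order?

Write g(s) = s⁷ + s⁴ - s³ + s.
Roots in ℤ_3: g(0) = 0 → root; g(1) = 2; g(2) = 0 → root.
Linear factors from roots: (s), (s + 1).
Complete factorization: g(s) = (s)·(s + 1)·(s² - s - 1)·(s³ - s - 1).
Factor degrees with multiplicity: 1 + 1 + 2 + 3 = 7.

1, 1, 2, 3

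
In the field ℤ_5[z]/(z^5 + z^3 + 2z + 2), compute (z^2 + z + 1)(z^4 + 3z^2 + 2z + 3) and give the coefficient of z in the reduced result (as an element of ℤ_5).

1

Multiply in ℤ_5[z]: (z^2 + z + 1)·(z^4 + 3z^2 + 2z + 3) = z^6 + z^5 + 4z^4 + 3z^2 + 3.
Reduce using z^5 ≡ 4z^3 + 3z + 3 (mod z^5 + z^3 + 2z + 2).
Reduced: 3z^4 + 4z^3 + z^2 + z + 1.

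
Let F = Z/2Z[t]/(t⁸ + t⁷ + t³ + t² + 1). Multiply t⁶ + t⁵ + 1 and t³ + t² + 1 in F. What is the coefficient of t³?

1

Multiply in Z/2Z[t]: (t⁶ + t⁵ + 1)·(t³ + t² + 1) = t⁹ + t⁷ + t⁶ + t⁵ + t³ + t² + 1.
Reduce using t⁸ ≡ t⁷ + t³ + t² + 1 (mod t⁸ + t⁷ + t³ + t² + 1).
Reduced: t⁶ + t⁵ + t⁴ + t³ + t.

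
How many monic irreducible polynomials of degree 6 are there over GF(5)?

x^(5^6) − x is the product of all monic irreducibles of degree dividing 6; Möbius inversion gives N = (1/6) Σ μ(6/d)·5^d.
Divisors of 6: 1, 2, 3, 6; μ(6/d) for each: 1, -1, -1, 1.
Σ = 5^1 − 5^2 − 5^3 + 5^6 = 15480.
N = 15480/6 = 2580.

2580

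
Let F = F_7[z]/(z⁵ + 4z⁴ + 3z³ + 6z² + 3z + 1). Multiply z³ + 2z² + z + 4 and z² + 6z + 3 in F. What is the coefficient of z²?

Multiply in F_7[z]: (z³ + 2z² + z + 4)·(z² + 6z + 3) = z⁵ + z⁴ + 2z³ + 2z² + 6z + 5.
Reduce using z⁵ ≡ 3z⁴ + 4z³ + z² + 4z + 6 (mod z⁵ + 4z⁴ + 3z³ + 6z² + 3z + 1).
Reduced: 4z⁴ + 6z³ + 3z² + 3z + 4.

3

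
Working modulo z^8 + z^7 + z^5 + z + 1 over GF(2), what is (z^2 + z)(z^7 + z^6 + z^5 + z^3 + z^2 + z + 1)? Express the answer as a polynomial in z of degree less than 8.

z^7 + z^2 + z + 1

Multiply in GF(2)[z]: (z^2 + z)·(z^7 + z^6 + z^5 + z^3 + z^2 + z + 1) = z^9 + z^6 + z^5 + z.
Reduce using z^8 ≡ z^7 + z^5 + z + 1 (mod z^8 + z^7 + z^5 + z + 1).
Reduced: z^7 + z^2 + z + 1.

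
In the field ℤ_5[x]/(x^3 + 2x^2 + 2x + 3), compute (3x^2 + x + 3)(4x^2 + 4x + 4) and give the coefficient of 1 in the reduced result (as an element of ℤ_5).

1

Multiply in ℤ_5[x]: (3x^2 + x + 3)·(4x^2 + 4x + 4) = 2x^4 + x^3 + 3x^2 + x + 2.
Reduce using x^3 ≡ 3x^2 + 3x + 2 (mod x^3 + 2x^2 + 2x + 3).
Reduced: x + 1.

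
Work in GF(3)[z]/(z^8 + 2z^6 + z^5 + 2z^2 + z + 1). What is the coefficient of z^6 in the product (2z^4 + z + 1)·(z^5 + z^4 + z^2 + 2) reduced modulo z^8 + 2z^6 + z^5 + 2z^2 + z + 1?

0

Multiply in GF(3)[z]: (2z^4 + z + 1)·(z^5 + z^4 + z^2 + 2) = 2z^9 + 2z^8 + 2z^5 + 2z^4 + z^3 + z^2 + 2z + 2.
Reduce using z^8 ≡ z^6 + 2z^5 + z^2 + 2z + 2 (mod z^8 + 2z^6 + z^5 + 2z^2 + z + 1).
Reduced: 2z^7 + 2z^4 + z^2 + z.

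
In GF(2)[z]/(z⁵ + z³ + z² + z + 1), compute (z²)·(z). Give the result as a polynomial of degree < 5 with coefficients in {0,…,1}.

Multiply in GF(2)[z]: (z²)·(z) = z³.
Reduced: z³.

z^3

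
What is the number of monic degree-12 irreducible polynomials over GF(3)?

44220

The number of monic irreducibles of degree 12 over GF(3) is (1/12)·Σ_{d∣12} μ(12/d) 3^d.
Divisors of 12: 1, 2, 3, 4, 6, 12; μ(12/d) for each: 0, 1, 0, -1, -1, 1.
Σ = 3^2 − 3^4 − 3^6 + 3^12 = 530640.
N = 530640/12 = 44220.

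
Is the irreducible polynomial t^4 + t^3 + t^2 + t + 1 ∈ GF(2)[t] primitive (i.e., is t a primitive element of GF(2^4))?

No

Write f(t) = t^4 + t^3 + t^2 + t + 1.
|GF(2^4)^×| = 2^4 − 1 = 15. Prime factorization: 15 = 3·5.
f is primitive ⇔ t has order 15 in GF(2)[t]/(f), i.e. t^(15/q) ≠ 1 for each prime q | 15.
t^(5) mod f = 1
t^(3) mod f = t^3.
Since t^(5) = 1, the order of t divides 5 < 15; not primitive.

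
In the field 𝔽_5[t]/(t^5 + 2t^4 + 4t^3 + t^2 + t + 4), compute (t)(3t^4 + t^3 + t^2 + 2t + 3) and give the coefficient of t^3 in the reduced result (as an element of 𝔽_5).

4

Multiply in 𝔽_5[t]: (t)·(3t^4 + t^3 + t^2 + 2t + 3) = 3t^5 + t^4 + t^3 + 2t^2 + 3t.
Reduce using t^5 ≡ 3t^4 + t^3 + 4t^2 + 4t + 1 (mod t^5 + 2t^4 + 4t^3 + t^2 + t + 4).
Reduced: 4t^3 + 4t^2 + 3.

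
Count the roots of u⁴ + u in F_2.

Write h(u) = u⁴ + u.
Evaluate at each of the 2 elements of F_2:
h(0) = 0 → root; h(1) = 0 → root.
Roots: {0, 1}.

2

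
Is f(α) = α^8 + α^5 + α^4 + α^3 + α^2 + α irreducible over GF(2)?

Check for roots in GF(2): f(0) = 0 → root; f(1) = 0 → root.
f(0) = 0, so (α) divides f(α); f is reducible.

No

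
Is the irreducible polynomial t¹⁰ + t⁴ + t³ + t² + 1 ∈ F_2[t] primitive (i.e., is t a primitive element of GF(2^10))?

Write f(t) = t¹⁰ + t⁴ + t³ + t² + 1.
|GF(2^10)^×| = 2^10 − 1 = 1023. Prime factorization: 1023 = 3·11·31.
f is primitive ⇔ t has order 1023 in GF(2)[t]/(f), i.e. t^(1023/q) ≠ 1 for each prime q | 1023.
t^(341) mod f = 1
t^(93) mod f = t⁹ + t⁸ + t⁷ + t³ + t² + t + 1.
t^(33) mod f = t⁹ + t⁶ + t³ + t + 1.
Since t^(341) = 1, the order of t divides 341 < 1023; not primitive.

No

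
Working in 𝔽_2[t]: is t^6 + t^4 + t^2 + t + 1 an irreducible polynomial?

Write P(t) = t^6 + t^4 + t^2 + t + 1.
Check for roots in 𝔽_2: P(0) = 1; P(1) = 1.
No roots, so no linear factors.
Monic irreducibles of degree 2 over GF(2): t^2 + t + 1.
None of them divide P (all give nonzero remainder).
Monic irreducibles of degree 3 over GF(2): t^3 + t + 1, t^3 + t^2 + 1.
None of them divide P (all give nonzero remainder).
No irreducible factor of degree ≤ 3 exists, so P is irreducible over GF(2).

Yes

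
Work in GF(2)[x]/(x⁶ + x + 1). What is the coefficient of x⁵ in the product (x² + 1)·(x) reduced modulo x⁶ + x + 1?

0

Multiply in GF(2)[x]: (x² + 1)·(x) = x³ + x.
Reduced: x³ + x.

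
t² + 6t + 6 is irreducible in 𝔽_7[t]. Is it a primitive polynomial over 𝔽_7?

No

Write f(t) = t² + 6t + 6.
|GF(7^2)^×| = 7^2 − 1 = 48. Prime factorization: 48 = 2^4·3.
f is primitive ⇔ t has order 48 in GF(7)[t]/(f), i.e. t^(48/q) ≠ 1 for each prime q | 48.
t^(24) mod f = 6.
t^(16) mod f = 1
Since t^(16) = 1, the order of t divides 16 < 48; not primitive.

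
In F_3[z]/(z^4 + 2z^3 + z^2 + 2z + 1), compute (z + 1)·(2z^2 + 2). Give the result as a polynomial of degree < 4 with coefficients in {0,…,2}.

Multiply in F_3[z]: (z + 1)·(2z^2 + 2) = 2z^3 + 2z^2 + 2z + 2.
Reduced: 2z^3 + 2z^2 + 2z + 2.

2z^3 + 2z^2 + 2z + 2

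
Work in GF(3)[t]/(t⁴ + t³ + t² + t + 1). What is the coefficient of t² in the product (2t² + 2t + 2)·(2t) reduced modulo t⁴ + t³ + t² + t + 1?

Multiply in GF(3)[t]: (2t² + 2t + 2)·(2t) = t³ + t² + t.
Reduced: t³ + t² + t.

1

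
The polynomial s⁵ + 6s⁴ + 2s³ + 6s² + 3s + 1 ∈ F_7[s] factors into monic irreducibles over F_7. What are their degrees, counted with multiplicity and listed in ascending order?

1, 1, 1, 2

Write h(s) = s⁵ + 6s⁴ + 2s³ + 6s² + 3s + 1.
Linear factors from roots: (s + 5), (s + 4), (s + 1).
Complete factorization: h(s) = (s + 1)·(s + 4)·(s + 5)·(s² + 3s + 6).
Factor degrees with multiplicity: 1 + 1 + 1 + 2 = 5.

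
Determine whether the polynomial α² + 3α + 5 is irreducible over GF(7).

Write P(α) = α² + 3α + 5.
Check for roots in GF(7): P(0) = 5; P(1) = 2; P(2) = 1; P(3) = 2; P(4) = 5; P(5) = 3; P(6) = 3.
No roots. A degree-2 polynomial over a field with no linear factor is irreducible.

Yes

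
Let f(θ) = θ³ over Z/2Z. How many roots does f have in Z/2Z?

1

Evaluate at each of the 2 elements of Z/2Z:
f(0) = 0 → root; f(1) = 1.
Roots: {0}.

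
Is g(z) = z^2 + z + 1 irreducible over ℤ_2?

Yes

Check for roots in ℤ_2: g(0) = 1; g(1) = 1.
No roots. A degree-2 polynomial over a field with no linear factor is irreducible.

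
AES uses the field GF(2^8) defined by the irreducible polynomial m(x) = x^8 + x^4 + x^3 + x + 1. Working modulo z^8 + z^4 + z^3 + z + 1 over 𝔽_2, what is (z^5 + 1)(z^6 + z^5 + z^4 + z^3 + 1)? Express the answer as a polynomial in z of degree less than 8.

Multiply in 𝔽_2[z]: (z^5 + 1)·(z^6 + z^5 + z^4 + z^3 + 1) = z^11 + z^10 + z^9 + z^8 + z^6 + z^4 + z^3 + 1.
Reduce using z^8 ≡ z^4 + z^3 + z + 1 (mod z^8 + z^4 + z^3 + z + 1).
Reduced: z^7 + z^6.

z^7 + z^6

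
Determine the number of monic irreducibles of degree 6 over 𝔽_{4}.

670

By the necklace-counting formula, N_4(6) = (1/6) Σ_{d|6} μ(6/d)·4^d.
Divisors of 6: 1, 2, 3, 6; μ(6/d) for each: 1, -1, -1, 1.
Σ = 4^1 − 4^2 − 4^3 + 4^6 = 4020.
N = 4020/6 = 670.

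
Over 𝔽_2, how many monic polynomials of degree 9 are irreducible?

56

x^(2^9) − x is the product of all monic irreducibles of degree dividing 9; Möbius inversion gives N = (1/9) Σ μ(9/d)·2^d.
Divisors of 9: 1, 3, 9; μ(9/d) for each: 0, -1, 1.
Σ = − 2^3 + 2^9 = 504.
N = 504/9 = 56.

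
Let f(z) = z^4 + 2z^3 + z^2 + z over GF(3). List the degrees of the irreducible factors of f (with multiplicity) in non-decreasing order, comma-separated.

Roots in GF(3): f(0) = 0 → root; f(1) = 2; f(2) = 2.
Linear factors from roots: (z).
Complete factorization: f(z) = (z)·(z^3 + 2z^2 + z + 1).
Factor degrees with multiplicity: 1 + 3 = 4.

1, 3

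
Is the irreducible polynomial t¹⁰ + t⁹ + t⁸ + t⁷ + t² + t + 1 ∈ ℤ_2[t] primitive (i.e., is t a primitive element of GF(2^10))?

Write f(t) = t¹⁰ + t⁹ + t⁸ + t⁷ + t² + t + 1.
|GF(2^10)^×| = 2^10 − 1 = 1023. Prime factorization: 1023 = 3·11·31.
f is primitive ⇔ t has order 1023 in GF(2)[t]/(f), i.e. t^(1023/q) ≠ 1 for each prime q | 1023.
t^(341) mod f = 1
t^(93) mod f = t⁸ + 1.
t^(33) mod f = t⁹ + t⁷ + 1.
Since t^(341) = 1, the order of t divides 341 < 1023; not primitive.

No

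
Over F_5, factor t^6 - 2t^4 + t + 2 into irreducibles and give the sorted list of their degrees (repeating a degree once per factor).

Write g(t) = t^6 - 2t^4 + t + 2.
Roots in F_5: g(0) = 2; g(1) = 2; g(2) = 1; g(3) = 2; g(4) = 0 → root.
Linear factors from roots: (t + 1).
Complete factorization: g(t) = (t + 1)·(t^2 + t + 2)·(t^3 - 2t^2 - t + 1).
Factor degrees with multiplicity: 1 + 2 + 3 = 6.

1, 2, 3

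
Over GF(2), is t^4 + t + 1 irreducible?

Yes

Write f(t) = t^4 + t + 1.
Check for roots in GF(2): f(0) = 1; f(1) = 1.
No roots, so no linear factors.
Monic irreducibles of degree 2 over GF(2): t^2 + t + 1.
None of them divide f (all give nonzero remainder).
No irreducible factor of degree ≤ 2 exists, so f is irreducible over GF(2).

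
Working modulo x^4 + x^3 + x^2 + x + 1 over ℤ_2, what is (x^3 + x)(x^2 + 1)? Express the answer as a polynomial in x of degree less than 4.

x + 1

Multiply in ℤ_2[x]: (x^3 + x)·(x^2 + 1) = x^5 + x.
Reduce using x^4 ≡ x^3 + x^2 + x + 1 (mod x^4 + x^3 + x^2 + x + 1).
Reduced: x + 1.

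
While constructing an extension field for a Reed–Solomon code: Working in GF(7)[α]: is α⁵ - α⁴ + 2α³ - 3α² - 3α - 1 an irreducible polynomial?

Write P(α) = α⁵ - α⁴ + 2α³ - 3α² - 3α - 1.
Check for roots in GF(7): P(0) = 6; P(1) = 2; P(2) = 6; P(3) = 4; P(4) = 2; P(5) = 6; P(6) = 2.
No roots, so no linear factors.
Degree-2 irreducible divisors: test the 21 monic irreducibles of degree 2 over GF(7).
None of them divide P (all give nonzero remainder).
No irreducible factor of degree ≤ 2 exists, so P is irreducible over GF(7).

Yes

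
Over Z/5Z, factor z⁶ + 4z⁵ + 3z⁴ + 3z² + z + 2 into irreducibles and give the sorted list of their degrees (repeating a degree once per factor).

Write f(z) = z⁶ + 4z⁵ + 3z⁴ + 3z² + z + 2.
Roots in Z/5Z: f(0) = 2; f(1) = 4; f(2) = 1; f(3) = 1; f(4) = 4.
Complete factorization: f(z) = (z⁶ + 4z⁵ + 3z⁴ + 3z² + z + 2).
Factor degrees with multiplicity: 6 = 6.

6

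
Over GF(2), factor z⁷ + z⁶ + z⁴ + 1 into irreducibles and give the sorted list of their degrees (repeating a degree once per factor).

1, 2, 4

Write g(z) = z⁷ + z⁶ + z⁴ + 1.
Roots in GF(2): g(0) = 1; g(1) = 0 → root.
Linear factors from roots: (z + 1).
Complete factorization: g(z) = (z + 1)·(z² + z + 1)·(z⁴ + z³ + 1).
Factor degrees with multiplicity: 1 + 2 + 4 = 7.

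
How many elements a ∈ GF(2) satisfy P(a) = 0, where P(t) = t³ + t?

Evaluate at each of the 2 elements of GF(2):
P(0) = 0 → root; P(1) = 0 → root.
Roots: {0, 1}.

2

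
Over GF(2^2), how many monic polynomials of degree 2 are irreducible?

6

By the necklace-counting formula, N_4(2) = (1/2) Σ_{d|2} μ(2/d)·4^d.
Divisors of 2: 1, 2; μ(2/d) for each: -1, 1.
Σ = − 4^1 + 4^2 = 12.
N = 12/2 = 6.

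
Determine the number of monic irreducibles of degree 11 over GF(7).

179756976

The number of monic irreducibles of degree 11 over GF(7) is (1/11)·Σ_{d∣11} μ(11/d) 7^d.
Divisors of 11: 1, 11; μ(11/d) for each: -1, 1.
Σ = − 7^1 + 7^11 = 1977326736.
N = 1977326736/11 = 179756976.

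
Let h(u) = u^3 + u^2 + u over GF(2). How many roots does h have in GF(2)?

1

Evaluate at each of the 2 elements of GF(2):
h(0) = 0 → root; h(1) = 1.
Roots: {0}.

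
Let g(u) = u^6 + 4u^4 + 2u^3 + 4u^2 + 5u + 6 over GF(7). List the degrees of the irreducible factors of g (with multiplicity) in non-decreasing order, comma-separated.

Complete factorization: g(u) = (u^6 + 4u^4 + 2u^3 + 4u^2 + 5u + 6).
Factor degrees with multiplicity: 6 = 6.

6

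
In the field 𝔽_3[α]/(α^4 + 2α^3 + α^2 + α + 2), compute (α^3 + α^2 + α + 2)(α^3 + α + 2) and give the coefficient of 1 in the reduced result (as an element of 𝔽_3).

Multiply in 𝔽_3[α]: (α^3 + α^2 + α + 2)·(α^3 + α + 2) = α^6 + α^5 + 2α^4 + 2α^3 + α + 1.
Reduce using α^4 ≡ α^3 + 2α^2 + 2α + 1 (mod α^4 + 2α^3 + α^2 + α + 2).
Reduced: 2α^3 + 2α^2 + 1.

1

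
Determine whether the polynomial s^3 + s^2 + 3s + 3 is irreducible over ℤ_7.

Write h(s) = s^3 + s^2 + 3s + 3.
Check for roots in ℤ_7: h(0) = 3; h(1) = 1; h(2) = 0 → root; h(3) = 6; h(4) = 4; h(5) = 0 → root; h(6) = 0 → root.
h(2) = 0, so (s − 2) divides h(s); h is reducible.

No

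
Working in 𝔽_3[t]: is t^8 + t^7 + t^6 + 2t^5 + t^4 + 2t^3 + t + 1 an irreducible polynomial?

Write f(t) = t^8 + t^7 + t^6 + 2t^5 + t^4 + 2t^3 + t + 1.
Check for roots in 𝔽_3: f(0) = 1; f(1) = 1; f(2) = 1.
No roots, so no linear factors.
Monic irreducibles of degree 2 over GF(3): t^2 + 1, t^2 + t + 2, t^2 + 2t + 2.
None of them divide f (all give nonzero remainder).
Degree-3 irreducible divisors: test the 8 monic irreducibles of degree 3 over GF(3).
None of them divide f (all give nonzero remainder).
Degree-4 irreducible divisors: test the 18 monic irreducibles of degree 4 over GF(3).
None of them divide f (all give nonzero remainder).
No irreducible factor of degree ≤ 4 exists, so f is irreducible over GF(3).

Yes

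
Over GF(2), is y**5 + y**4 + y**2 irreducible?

Write f(y) = y**5 + y**4 + y**2.
Check for roots in GF(2): f(0) = 0 → root; f(1) = 1.
f(0) = 0, so (y) divides f(y); f is reducible.

No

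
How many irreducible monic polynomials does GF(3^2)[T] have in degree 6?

Gauss's count: N_{9}(6) = (1/6) Σ_{d|6} μ(6/d)·9^d.
Divisors of 6: 1, 2, 3, 6; μ(6/d) for each: 1, -1, -1, 1.
Σ = 9^1 − 9^2 − 9^3 + 9^6 = 530640.
N = 530640/6 = 88440.

88440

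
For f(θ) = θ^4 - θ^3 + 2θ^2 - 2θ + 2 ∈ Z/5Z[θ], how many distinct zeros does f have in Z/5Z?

Evaluate at each of the 5 elements of Z/5Z:
f(0) = 2; f(1) = 2; f(2) = 4; f(3) = 3; f(4) = 3.
No element is a root.

0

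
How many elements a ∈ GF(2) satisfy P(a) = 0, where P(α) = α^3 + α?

2

Evaluate at each of the 2 elements of GF(2):
P(0) = 0 → root; P(1) = 0 → root.
Roots: {0, 1}.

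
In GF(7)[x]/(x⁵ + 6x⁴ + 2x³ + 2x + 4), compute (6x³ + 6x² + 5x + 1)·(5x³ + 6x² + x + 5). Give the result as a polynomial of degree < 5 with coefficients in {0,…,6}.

5x^4 + 5x^3 + 2x^2 + x + 6

Multiply in GF(7)[x]: (6x³ + 6x² + 5x + 1)·(5x³ + 6x² + x + 5) = 2x⁶ + 3x⁵ + 4x⁴ + x³ + 6x² + 5x + 5.
Reduce using x⁵ ≡ x⁴ + 5x³ + 5x + 3 (mod x⁵ + 6x⁴ + 2x³ + 2x + 4).
Reduced: 5x⁴ + 5x³ + 2x² + x + 6.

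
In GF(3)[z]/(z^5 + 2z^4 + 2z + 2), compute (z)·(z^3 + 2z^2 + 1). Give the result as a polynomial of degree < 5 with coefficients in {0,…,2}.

Multiply in GF(3)[z]: (z)·(z^3 + 2z^2 + 1) = z^4 + 2z^3 + z.
Reduced: z^4 + 2z^3 + z.

z^4 + 2z^3 + z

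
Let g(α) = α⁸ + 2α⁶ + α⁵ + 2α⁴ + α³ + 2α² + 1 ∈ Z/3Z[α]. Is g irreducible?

Check for roots in Z/3Z: g(0) = 1; g(1) = 1; g(2) = 0 → root.
g(2) = 0, so (α − 2) divides g(α); g is reducible.

No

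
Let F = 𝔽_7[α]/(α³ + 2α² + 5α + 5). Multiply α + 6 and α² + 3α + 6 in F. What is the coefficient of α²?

Multiply in 𝔽_7[α]: (α + 6)·(α² + 3α + 6) = α³ + 2α² + 3α + 1.
Reduce using α³ ≡ 5α² + 2α + 2 (mod α³ + 2α² + 5α + 5).
Reduced: 5α + 3.

0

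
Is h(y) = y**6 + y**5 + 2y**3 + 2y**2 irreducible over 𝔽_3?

Check for roots in 𝔽_3: h(0) = 0 → root; h(1) = 0 → root; h(2) = 0 → root.
h(0) = 0, so (y) divides h(y); h is reducible.

No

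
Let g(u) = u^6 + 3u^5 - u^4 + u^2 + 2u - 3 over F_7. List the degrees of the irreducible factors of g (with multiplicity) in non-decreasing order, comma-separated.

1, 2, 3

Linear factors from roots: (u + 1).
Complete factorization: g(u) = (u + 1)·(u^2 + 2u - 2)·(u^3 - u - 2).
Factor degrees with multiplicity: 1 + 2 + 3 = 6.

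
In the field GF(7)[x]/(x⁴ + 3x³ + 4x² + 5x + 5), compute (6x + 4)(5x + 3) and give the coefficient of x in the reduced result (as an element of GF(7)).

3

Multiply in GF(7)[x]: (6x + 4)·(5x + 3) = 2x² + 3x + 5.
Reduced: 2x² + 3x + 5.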